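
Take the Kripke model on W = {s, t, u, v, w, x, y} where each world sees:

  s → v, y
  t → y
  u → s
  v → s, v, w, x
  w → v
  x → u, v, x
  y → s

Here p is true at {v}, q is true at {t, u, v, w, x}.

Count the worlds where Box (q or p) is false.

s: successors {v, y}; q or p there: v:T, y:F. ✗
t: successors {y}; q or p there: y:F. ✗
u: successors {s}; q or p there: s:F. ✗
v: successors {s, v, w, x}; q or p there: s:F, v:T, w:T, x:T. ✗
w: successors {v}; q or p there: v:T. ✓
x: successors {u, v, x}; q or p there: u:T, v:T, x:T. ✓
y: successors {s}; q or p there: s:F. ✗
Satisfying worlds: {w, x}.
So Box (q or p) fails at the other 5 worlds.

5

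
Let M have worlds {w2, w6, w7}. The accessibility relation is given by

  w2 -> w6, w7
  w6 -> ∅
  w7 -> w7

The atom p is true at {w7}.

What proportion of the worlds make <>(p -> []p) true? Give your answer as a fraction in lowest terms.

w2: successors {w6, w7}; p -> []p there: w6:T, w7:T. ✓
w6: no successors, so <>(p -> []p) fails. ✗
w7: successors {w7}; p -> []p there: w7:T. ✓
That's 2 of 3 worlds, so 2/3.

2/3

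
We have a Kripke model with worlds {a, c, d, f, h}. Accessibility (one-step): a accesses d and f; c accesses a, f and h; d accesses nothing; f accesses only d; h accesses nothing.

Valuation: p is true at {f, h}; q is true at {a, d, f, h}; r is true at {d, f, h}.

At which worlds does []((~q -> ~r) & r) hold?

a: successors {d, f}; (~q -> ~r) & r there: d:T, f:T. ✓
c: successors {a, f, h}; (~q -> ~r) & r there: a:F, f:T, h:T. ✗
d: no successors, so []((~q -> ~r) & r) holds vacuously. ✓
f: successors {d}; (~q -> ~r) & r there: d:T. ✓
h: no successors, so []((~q -> ~r) & r) holds vacuously. ✓

{a, d, f, h}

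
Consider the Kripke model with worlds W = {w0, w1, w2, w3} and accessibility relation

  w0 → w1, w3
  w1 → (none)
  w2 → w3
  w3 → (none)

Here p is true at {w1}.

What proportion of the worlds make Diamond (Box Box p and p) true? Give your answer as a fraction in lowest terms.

1/4

w0: successors {w1, w3}; Box Box p and p there: w1:T, w3:F. ✓
w1: no successors, so Diamond (Box Box p and p) fails. ✗
w2: successors {w3}; Box Box p and p there: w3:F. ✗
w3: no successors, so Diamond (Box Box p and p) fails. ✗
That's 1 of 4 worlds, so 1/4.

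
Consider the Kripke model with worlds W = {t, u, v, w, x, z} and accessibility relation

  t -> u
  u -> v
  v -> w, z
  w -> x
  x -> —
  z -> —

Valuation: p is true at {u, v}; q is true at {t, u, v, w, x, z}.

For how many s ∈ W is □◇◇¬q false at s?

t: successors {u}; ◇◇¬q there: u:F. ✗
u: successors {v}; ◇◇¬q there: v:F. ✗
v: successors {w, z}; ◇◇¬q there: w:F, z:F. ✗
w: successors {x}; ◇◇¬q there: x:F. ✗
x: no successors, so □◇◇¬q holds vacuously. ✓
z: no successors, so □◇◇¬q holds vacuously. ✓
Satisfying worlds: {x, z}.
So □◇◇¬q fails at the other 4 worlds.

4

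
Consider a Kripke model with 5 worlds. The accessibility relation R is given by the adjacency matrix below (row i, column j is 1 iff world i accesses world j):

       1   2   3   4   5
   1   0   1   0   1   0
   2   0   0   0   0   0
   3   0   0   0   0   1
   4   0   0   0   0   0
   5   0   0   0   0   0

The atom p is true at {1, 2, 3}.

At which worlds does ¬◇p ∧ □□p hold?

1: ¬◇p is F, □□p is T. ✗
2: ¬◇p is T, □□p is T. ✓
3: ¬◇p is T, □□p is T. ✓
4: ¬◇p is T, □□p is T. ✓
5: ¬◇p is T, □□p is T. ✓

{2, 3, 4, 5}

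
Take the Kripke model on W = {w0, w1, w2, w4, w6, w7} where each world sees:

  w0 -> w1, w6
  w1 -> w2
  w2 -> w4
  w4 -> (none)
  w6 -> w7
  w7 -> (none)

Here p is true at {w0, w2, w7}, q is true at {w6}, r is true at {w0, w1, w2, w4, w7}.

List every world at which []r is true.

w0: successors {w1, w6}; r there: w1:T, w6:F. ✗
w1: successors {w2}; r there: w2:T. ✓
w2: successors {w4}; r there: w4:T. ✓
w4: no successors, so []r holds vacuously. ✓
w6: successors {w7}; r there: w7:T. ✓
w7: no successors, so []r holds vacuously. ✓

{w1, w2, w4, w6, w7}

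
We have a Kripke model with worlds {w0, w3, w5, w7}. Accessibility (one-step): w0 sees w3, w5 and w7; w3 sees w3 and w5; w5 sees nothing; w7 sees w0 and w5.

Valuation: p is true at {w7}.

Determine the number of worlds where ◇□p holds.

3

w0: successors {w3, w5, w7}; □p there: w3:F, w5:T, w7:F. ✓
w3: successors {w3, w5}; □p there: w3:F, w5:T. ✓
w5: no successors, so ◇□p fails. ✗
w7: successors {w0, w5}; □p there: w0:F, w5:T. ✓
Satisfying worlds: {w0, w3, w7}.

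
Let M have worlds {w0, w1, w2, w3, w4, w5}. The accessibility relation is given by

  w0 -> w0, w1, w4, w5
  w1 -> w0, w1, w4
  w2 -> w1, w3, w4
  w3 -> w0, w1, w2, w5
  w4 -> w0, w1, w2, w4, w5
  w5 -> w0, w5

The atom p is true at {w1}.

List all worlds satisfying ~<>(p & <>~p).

w0: <>(p & <>~p) is T. ✗
w1: <>(p & <>~p) is T. ✗
w2: <>(p & <>~p) is T. ✗
w3: <>(p & <>~p) is T. ✗
w4: <>(p & <>~p) is T. ✗
w5: <>(p & <>~p) is F. ✓

{w5}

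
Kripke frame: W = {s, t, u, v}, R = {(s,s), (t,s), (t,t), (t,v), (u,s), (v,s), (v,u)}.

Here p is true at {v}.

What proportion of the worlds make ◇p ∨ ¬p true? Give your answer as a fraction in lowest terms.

s: ◇p is F, ¬p is T. ✓
t: ◇p is T, ¬p is T. ✓
u: ◇p is F, ¬p is T. ✓
v: ◇p is F, ¬p is F. ✗
That's 3 of 4 worlds, so 3/4.

3/4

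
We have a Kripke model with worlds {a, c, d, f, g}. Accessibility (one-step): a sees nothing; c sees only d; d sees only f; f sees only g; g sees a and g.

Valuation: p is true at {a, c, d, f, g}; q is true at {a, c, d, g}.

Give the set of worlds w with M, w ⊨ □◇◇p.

{a, c, d, f}

a: no successors, so □◇◇p holds vacuously. ✓
c: successors {d}; ◇◇p there: d:T. ✓
d: successors {f}; ◇◇p there: f:T. ✓
f: successors {g}; ◇◇p there: g:T. ✓
g: successors {a, g}; ◇◇p there: a:F, g:T. ✗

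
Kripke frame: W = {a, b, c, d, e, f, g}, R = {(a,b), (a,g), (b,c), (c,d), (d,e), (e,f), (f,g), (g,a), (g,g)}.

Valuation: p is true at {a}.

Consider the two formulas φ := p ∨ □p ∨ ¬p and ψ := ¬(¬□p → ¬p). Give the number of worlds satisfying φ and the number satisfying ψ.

For p ∨ □p ∨ ¬p:
a: p ∨ □p is T, ¬p is F. ✓
b: p ∨ □p is F, ¬p is T. ✓
c: p ∨ □p is F, ¬p is T. ✓
d: p ∨ □p is F, ¬p is T. ✓
e: p ∨ □p is F, ¬p is T. ✓
f: p ∨ □p is F, ¬p is T. ✓
g: p ∨ □p is F, ¬p is T. ✓
— 7 worlds.
For ¬(¬□p → ¬p):
a: ¬□p → ¬p is F. ✓
b: ¬□p → ¬p is T. ✗
c: ¬□p → ¬p is T. ✗
d: ¬□p → ¬p is T. ✗
e: ¬□p → ¬p is T. ✗
f: ¬□p → ¬p is T. ✗
g: ¬□p → ¬p is T. ✗
— 1 world.

7 and 1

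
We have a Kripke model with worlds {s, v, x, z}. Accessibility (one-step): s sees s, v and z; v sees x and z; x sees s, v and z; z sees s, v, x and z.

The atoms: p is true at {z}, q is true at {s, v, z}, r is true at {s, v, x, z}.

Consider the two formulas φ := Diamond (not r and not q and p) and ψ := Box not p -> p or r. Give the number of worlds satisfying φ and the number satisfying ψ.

0 and 4

For Diamond (not r and not q and p):
s: successors {s, v, z}; not r and not q and p there: s:F, v:F, z:F. ✗
v: successors {x, z}; not r and not q and p there: x:F, z:F. ✗
x: successors {s, v, z}; not r and not q and p there: s:F, v:F, z:F. ✗
z: successors {s, v, x, z}; not r and not q and p there: s:F, v:F, x:F, z:F. ✗
— 0 worlds.
For Box not p -> p or r:
s: Box not p is F, p or r is T. ✓
v: Box not p is F, p or r is T. ✓
x: Box not p is F, p or r is T. ✓
z: Box not p is F, p or r is T. ✓
— 4 worlds.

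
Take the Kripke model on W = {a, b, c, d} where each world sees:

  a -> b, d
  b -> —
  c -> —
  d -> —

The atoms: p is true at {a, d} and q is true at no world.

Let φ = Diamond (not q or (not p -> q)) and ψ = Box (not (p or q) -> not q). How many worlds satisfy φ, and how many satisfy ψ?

For Diamond (not q or (not p -> q)):
a: successors {b, d}; not q or (not p -> q) there: b:T, d:T. ✓
b: no successors, so Diamond (not q or (not p -> q)) fails. ✗
c: no successors, so Diamond (not q or (not p -> q)) fails. ✗
d: no successors, so Diamond (not q or (not p -> q)) fails. ✗
— 1 world.
For Box (not (p or q) -> not q):
a: successors {b, d}; not (p or q) -> not q there: b:T, d:T. ✓
b: no successors, so Box (not (p or q) -> not q) holds vacuously. ✓
c: no successors, so Box (not (p or q) -> not q) holds vacuously. ✓
d: no successors, so Box (not (p or q) -> not q) holds vacuously. ✓
— 4 worlds.

1 and 4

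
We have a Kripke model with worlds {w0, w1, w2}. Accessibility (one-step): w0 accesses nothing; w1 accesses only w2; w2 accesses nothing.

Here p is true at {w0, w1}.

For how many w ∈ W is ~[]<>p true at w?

1

w0: []<>p is T. ✗
w1: []<>p is F. ✓
w2: []<>p is T. ✗
Satisfying worlds: {w1}.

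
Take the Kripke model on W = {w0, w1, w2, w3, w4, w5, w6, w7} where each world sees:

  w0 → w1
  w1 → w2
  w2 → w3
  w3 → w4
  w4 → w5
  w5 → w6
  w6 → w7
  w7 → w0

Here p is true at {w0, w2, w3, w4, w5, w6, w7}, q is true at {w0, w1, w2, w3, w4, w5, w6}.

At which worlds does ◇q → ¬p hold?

{w1, w6}

w0: ◇q is T, ¬p is F. ✗
w1: ◇q is T, ¬p is T. ✓
w2: ◇q is T, ¬p is F. ✗
w3: ◇q is T, ¬p is F. ✗
w4: ◇q is T, ¬p is F. ✗
w5: ◇q is T, ¬p is F. ✗
w6: ◇q is F, ¬p is F. ✓
w7: ◇q is T, ¬p is F. ✗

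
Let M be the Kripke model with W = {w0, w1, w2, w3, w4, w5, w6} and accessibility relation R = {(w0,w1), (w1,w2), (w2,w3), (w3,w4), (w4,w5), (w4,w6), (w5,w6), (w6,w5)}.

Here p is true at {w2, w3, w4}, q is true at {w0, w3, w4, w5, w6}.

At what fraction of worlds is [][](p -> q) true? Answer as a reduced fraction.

w0: successors {w1}; [](p -> q) there: w1:F. ✗
w1: successors {w2}; [](p -> q) there: w2:T. ✓
w2: successors {w3}; [](p -> q) there: w3:T. ✓
w3: successors {w4}; [](p -> q) there: w4:T. ✓
w4: successors {w5, w6}; [](p -> q) there: w5:T, w6:T. ✓
w5: successors {w6}; [](p -> q) there: w6:T. ✓
w6: successors {w5}; [](p -> q) there: w5:T. ✓
That's 6 of 7 worlds, so 6/7.

6/7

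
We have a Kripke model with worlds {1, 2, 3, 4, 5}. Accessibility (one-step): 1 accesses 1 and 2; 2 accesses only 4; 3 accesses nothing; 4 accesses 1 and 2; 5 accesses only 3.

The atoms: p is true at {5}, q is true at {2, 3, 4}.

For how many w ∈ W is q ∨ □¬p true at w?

1: q is F, □¬p is T. ✓
2: q is T, □¬p is T. ✓
3: q is T, □¬p is T. ✓
4: q is T, □¬p is T. ✓
5: q is F, □¬p is T. ✓
Satisfying worlds: {1, 2, 3, 4, 5}.

5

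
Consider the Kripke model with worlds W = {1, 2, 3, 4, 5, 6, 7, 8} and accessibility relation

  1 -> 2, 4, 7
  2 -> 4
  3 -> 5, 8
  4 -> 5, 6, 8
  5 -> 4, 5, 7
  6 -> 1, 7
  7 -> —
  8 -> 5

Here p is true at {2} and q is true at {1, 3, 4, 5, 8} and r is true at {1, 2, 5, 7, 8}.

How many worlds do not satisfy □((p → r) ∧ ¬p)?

1

1: successors {2, 4, 7}; (p → r) ∧ ¬p there: 2:F, 4:T, 7:T. ✗
2: successors {4}; (p → r) ∧ ¬p there: 4:T. ✓
3: successors {5, 8}; (p → r) ∧ ¬p there: 5:T, 8:T. ✓
4: successors {5, 6, 8}; (p → r) ∧ ¬p there: 5:T, 6:T, 8:T. ✓
5: successors {4, 5, 7}; (p → r) ∧ ¬p there: 4:T, 5:T, 7:T. ✓
6: successors {1, 7}; (p → r) ∧ ¬p there: 1:T, 7:T. ✓
7: no successors, so □((p → r) ∧ ¬p) holds vacuously. ✓
8: successors {5}; (p → r) ∧ ¬p there: 5:T. ✓
Satisfying worlds: {2, 3, 4, 5, 6, 7, 8}.
So □((p → r) ∧ ¬p) fails at the other 1 world.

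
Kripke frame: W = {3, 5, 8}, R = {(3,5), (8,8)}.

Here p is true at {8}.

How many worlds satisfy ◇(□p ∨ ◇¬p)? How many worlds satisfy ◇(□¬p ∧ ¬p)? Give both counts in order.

For ◇(□p ∨ ◇¬p):
3: successors {5}; □p ∨ ◇¬p there: 5:T. ✓
5: no successors, so ◇(□p ∨ ◇¬p) fails. ✗
8: successors {8}; □p ∨ ◇¬p there: 8:T. ✓
— 2 worlds.
For ◇(□¬p ∧ ¬p):
3: successors {5}; □¬p ∧ ¬p there: 5:T. ✓
5: no successors, so ◇(□¬p ∧ ¬p) fails. ✗
8: successors {8}; □¬p ∧ ¬p there: 8:F. ✗
— 1 world.

2 and 1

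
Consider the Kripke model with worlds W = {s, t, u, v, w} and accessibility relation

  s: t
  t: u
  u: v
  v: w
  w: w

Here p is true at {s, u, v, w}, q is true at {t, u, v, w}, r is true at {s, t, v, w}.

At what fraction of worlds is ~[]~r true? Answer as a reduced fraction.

4/5

s: []~r is F. ✓
t: []~r is T. ✗
u: []~r is F. ✓
v: []~r is F. ✓
w: []~r is F. ✓
That's 4 of 5 worlds, so 4/5.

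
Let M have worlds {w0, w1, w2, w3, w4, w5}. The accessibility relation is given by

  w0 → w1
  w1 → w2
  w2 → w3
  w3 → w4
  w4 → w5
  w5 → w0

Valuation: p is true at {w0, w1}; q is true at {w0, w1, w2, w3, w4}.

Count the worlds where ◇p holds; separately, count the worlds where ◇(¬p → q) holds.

For ◇p:
w0: successors {w1}; p there: w1:T. ✓
w1: successors {w2}; p there: w2:F. ✗
w2: successors {w3}; p there: w3:F. ✗
w3: successors {w4}; p there: w4:F. ✗
w4: successors {w5}; p there: w5:F. ✗
w5: successors {w0}; p there: w0:T. ✓
— 2 worlds.
For ◇(¬p → q):
w0: successors {w1}; ¬p → q there: w1:T. ✓
w1: successors {w2}; ¬p → q there: w2:T. ✓
w2: successors {w3}; ¬p → q there: w3:T. ✓
w3: successors {w4}; ¬p → q there: w4:T. ✓
w4: successors {w5}; ¬p → q there: w5:F. ✗
w5: successors {w0}; ¬p → q there: w0:T. ✓
— 5 worlds.

2 and 5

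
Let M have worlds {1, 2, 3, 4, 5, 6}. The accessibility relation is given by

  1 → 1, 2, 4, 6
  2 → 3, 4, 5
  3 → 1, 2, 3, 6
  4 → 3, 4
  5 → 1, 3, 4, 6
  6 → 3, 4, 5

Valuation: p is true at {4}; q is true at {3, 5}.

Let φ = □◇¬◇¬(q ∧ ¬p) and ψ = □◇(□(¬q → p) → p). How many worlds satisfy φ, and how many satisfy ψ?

0 and 6

For □◇¬◇¬(q ∧ ¬p):
1: successors {1, 2, 4, 6}; ◇¬◇¬(q ∧ ¬p) there: 1:F, 2:F, 4:F, 6:F. ✗
2: successors {3, 4, 5}; ◇¬◇¬(q ∧ ¬p) there: 3:F, 4:F, 5:F. ✗
3: successors {1, 2, 3, 6}; ◇¬◇¬(q ∧ ¬p) there: 1:F, 2:F, 3:F, 6:F. ✗
4: successors {3, 4}; ◇¬◇¬(q ∧ ¬p) there: 3:F, 4:F. ✗
5: successors {1, 3, 4, 6}; ◇¬◇¬(q ∧ ¬p) there: 1:F, 3:F, 4:F, 6:F. ✗
6: successors {3, 4, 5}; ◇¬◇¬(q ∧ ¬p) there: 3:F, 4:F, 5:F. ✗
— 0 worlds.
For □◇(□(¬q → p) → p):
1: successors {1, 2, 4, 6}; ◇(□(¬q → p) → p) there: 1:T, 2:T, 4:T, 6:T. ✓
2: successors {3, 4, 5}; ◇(□(¬q → p) → p) there: 3:T, 4:T, 5:T. ✓
3: successors {1, 2, 3, 6}; ◇(□(¬q → p) → p) there: 1:T, 2:T, 3:T, 6:T. ✓
4: successors {3, 4}; ◇(□(¬q → p) → p) there: 3:T, 4:T. ✓
5: successors {1, 3, 4, 6}; ◇(□(¬q → p) → p) there: 1:T, 3:T, 4:T, 6:T. ✓
6: successors {3, 4, 5}; ◇(□(¬q → p) → p) there: 3:T, 4:T, 5:T. ✓
— 6 worlds.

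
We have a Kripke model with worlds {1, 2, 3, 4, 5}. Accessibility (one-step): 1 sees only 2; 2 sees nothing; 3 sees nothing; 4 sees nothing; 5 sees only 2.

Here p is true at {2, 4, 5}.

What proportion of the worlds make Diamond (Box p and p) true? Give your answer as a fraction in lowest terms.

2/5

1: successors {2}; Box p and p there: 2:T. ✓
2: no successors, so Diamond (Box p and p) fails. ✗
3: no successors, so Diamond (Box p and p) fails. ✗
4: no successors, so Diamond (Box p and p) fails. ✗
5: successors {2}; Box p and p there: 2:T. ✓
That's 2 of 5 worlds, so 2/5.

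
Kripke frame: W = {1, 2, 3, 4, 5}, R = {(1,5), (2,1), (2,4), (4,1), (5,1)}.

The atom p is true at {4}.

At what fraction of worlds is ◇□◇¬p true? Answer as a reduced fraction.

1: successors {5}; □◇¬p there: 5:T. ✓
2: successors {1, 4}; □◇¬p there: 1:T, 4:T. ✓
3: no successors, so ◇□◇¬p fails. ✗
4: successors {1}; □◇¬p there: 1:T. ✓
5: successors {1}; □◇¬p there: 1:T. ✓
That's 4 of 5 worlds, so 4/5.

4/5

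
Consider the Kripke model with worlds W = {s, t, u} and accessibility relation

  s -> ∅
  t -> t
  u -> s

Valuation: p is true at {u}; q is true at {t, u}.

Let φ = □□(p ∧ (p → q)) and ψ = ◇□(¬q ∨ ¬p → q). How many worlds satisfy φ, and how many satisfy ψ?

2 and 2

For □□(p ∧ (p → q)):
s: no successors, so □□(p ∧ (p → q)) holds vacuously. ✓
t: successors {t}; □(p ∧ (p → q)) there: t:F. ✗
u: successors {s}; □(p ∧ (p → q)) there: s:T. ✓
— 2 worlds.
For ◇□(¬q ∨ ¬p → q):
s: no successors, so ◇□(¬q ∨ ¬p → q) fails. ✗
t: successors {t}; □(¬q ∨ ¬p → q) there: t:T. ✓
u: successors {s}; □(¬q ∨ ¬p → q) there: s:T. ✓
— 2 worlds.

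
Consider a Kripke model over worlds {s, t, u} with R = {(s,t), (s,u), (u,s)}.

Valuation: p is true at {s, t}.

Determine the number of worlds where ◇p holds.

s: successors {t, u}; p there: t:T, u:F. ✓
t: no successors, so ◇p fails. ✗
u: successors {s}; p there: s:T. ✓
Satisfying worlds: {s, u}.

2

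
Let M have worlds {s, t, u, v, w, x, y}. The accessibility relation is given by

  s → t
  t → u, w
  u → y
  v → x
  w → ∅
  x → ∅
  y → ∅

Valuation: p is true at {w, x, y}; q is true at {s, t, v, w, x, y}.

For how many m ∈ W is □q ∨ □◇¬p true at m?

s: □q is T, □◇¬p is T. ✓
t: □q is F, □◇¬p is F. ✗
u: □q is T, □◇¬p is F. ✓
v: □q is T, □◇¬p is F. ✓
w: □q is T, □◇¬p is T. ✓
x: □q is T, □◇¬p is T. ✓
y: □q is T, □◇¬p is T. ✓
Satisfying worlds: {s, u, v, w, x, y}.

6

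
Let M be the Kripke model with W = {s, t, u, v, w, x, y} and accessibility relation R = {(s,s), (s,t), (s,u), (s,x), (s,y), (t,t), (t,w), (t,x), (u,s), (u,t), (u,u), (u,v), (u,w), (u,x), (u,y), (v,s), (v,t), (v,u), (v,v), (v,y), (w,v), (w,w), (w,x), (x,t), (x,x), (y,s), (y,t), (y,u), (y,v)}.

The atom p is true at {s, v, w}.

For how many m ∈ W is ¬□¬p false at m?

s: □¬p is F. ✓
t: □¬p is F. ✓
u: □¬p is F. ✓
v: □¬p is F. ✓
w: □¬p is F. ✓
x: □¬p is T. ✗
y: □¬p is F. ✓
Satisfying worlds: {s, t, u, v, w, y}.
So ¬□¬p fails at the other 1 world.

1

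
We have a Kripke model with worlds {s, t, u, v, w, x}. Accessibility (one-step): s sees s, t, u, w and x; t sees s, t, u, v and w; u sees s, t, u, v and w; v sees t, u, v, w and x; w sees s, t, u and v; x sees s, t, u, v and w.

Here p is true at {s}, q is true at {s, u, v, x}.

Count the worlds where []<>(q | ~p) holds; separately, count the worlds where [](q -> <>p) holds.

For []<>(q | ~p):
s: successors {s, t, u, w, x}; <>(q | ~p) there: s:T, t:T, u:T, w:T, x:T. ✓
t: successors {s, t, u, v, w}; <>(q | ~p) there: s:T, t:T, u:T, v:T, w:T. ✓
u: successors {s, t, u, v, w}; <>(q | ~p) there: s:T, t:T, u:T, v:T, w:T. ✓
v: successors {t, u, v, w, x}; <>(q | ~p) there: t:T, u:T, v:T, w:T, x:T. ✓
w: successors {s, t, u, v}; <>(q | ~p) there: s:T, t:T, u:T, v:T. ✓
x: successors {s, t, u, v, w}; <>(q | ~p) there: s:T, t:T, u:T, v:T, w:T. ✓
— 6 worlds.
For [](q -> <>p):
s: successors {s, t, u, w, x}; q -> <>p there: s:T, t:T, u:T, w:T, x:T. ✓
t: successors {s, t, u, v, w}; q -> <>p there: s:T, t:T, u:T, v:F, w:T. ✗
u: successors {s, t, u, v, w}; q -> <>p there: s:T, t:T, u:T, v:F, w:T. ✗
v: successors {t, u, v, w, x}; q -> <>p there: t:T, u:T, v:F, w:T, x:T. ✗
w: successors {s, t, u, v}; q -> <>p there: s:T, t:T, u:T, v:F. ✗
x: successors {s, t, u, v, w}; q -> <>p there: s:T, t:T, u:T, v:F, w:T. ✗
— 1 world.

6 and 1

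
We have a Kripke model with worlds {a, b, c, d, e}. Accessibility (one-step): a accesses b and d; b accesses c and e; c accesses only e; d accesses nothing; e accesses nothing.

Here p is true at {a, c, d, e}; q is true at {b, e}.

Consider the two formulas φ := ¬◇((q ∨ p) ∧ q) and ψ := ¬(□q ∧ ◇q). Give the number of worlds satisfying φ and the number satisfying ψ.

For ¬◇((q ∨ p) ∧ q):
a: ◇((q ∨ p) ∧ q) is T. ✗
b: ◇((q ∨ p) ∧ q) is T. ✗
c: ◇((q ∨ p) ∧ q) is T. ✗
d: ◇((q ∨ p) ∧ q) is F. ✓
e: ◇((q ∨ p) ∧ q) is F. ✓
— 2 worlds.
For ¬(□q ∧ ◇q):
a: □q ∧ ◇q is F. ✓
b: □q ∧ ◇q is F. ✓
c: □q ∧ ◇q is T. ✗
d: □q ∧ ◇q is F. ✓
e: □q ∧ ◇q is F. ✓
— 4 worlds.

2 and 4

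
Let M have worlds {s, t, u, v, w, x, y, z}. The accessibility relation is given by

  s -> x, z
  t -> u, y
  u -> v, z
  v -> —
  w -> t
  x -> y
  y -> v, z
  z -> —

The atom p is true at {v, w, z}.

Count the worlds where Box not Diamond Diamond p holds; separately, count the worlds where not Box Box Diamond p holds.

For Box not Diamond Diamond p:
s: successors {x, z}; not Diamond Diamond p there: x:F, z:T. ✗
t: successors {u, y}; not Diamond Diamond p there: u:T, y:T. ✓
u: successors {v, z}; not Diamond Diamond p there: v:T, z:T. ✓
v: no successors, so Box not Diamond Diamond p holds vacuously. ✓
w: successors {t}; not Diamond Diamond p there: t:F. ✗
x: successors {y}; not Diamond Diamond p there: y:T. ✓
y: successors {v, z}; not Diamond Diamond p there: v:T, z:T. ✓
z: no successors, so Box not Diamond Diamond p holds vacuously. ✓
— 6 worlds.
For not Box Box Diamond p:
s: Box Box Diamond p is T. ✗
t: Box Box Diamond p is F. ✓
u: Box Box Diamond p is T. ✗
v: Box Box Diamond p is T. ✗
w: Box Box Diamond p is T. ✗
x: Box Box Diamond p is F. ✓
y: Box Box Diamond p is T. ✗
z: Box Box Diamond p is T. ✗
— 2 worlds.

6 and 2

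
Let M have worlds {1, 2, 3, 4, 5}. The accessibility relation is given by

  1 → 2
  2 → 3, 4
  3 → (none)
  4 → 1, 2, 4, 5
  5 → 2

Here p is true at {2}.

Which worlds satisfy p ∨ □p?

1: p is F, □p is T. ✓
2: p is T, □p is F. ✓
3: p is F, □p is T. ✓
4: p is F, □p is F. ✗
5: p is F, □p is T. ✓

{1, 2, 3, 5}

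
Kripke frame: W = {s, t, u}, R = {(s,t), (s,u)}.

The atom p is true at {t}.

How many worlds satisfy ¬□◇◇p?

s: □◇◇p is F. ✓
t: □◇◇p is T. ✗
u: □◇◇p is T. ✗
Satisfying worlds: {s}.

1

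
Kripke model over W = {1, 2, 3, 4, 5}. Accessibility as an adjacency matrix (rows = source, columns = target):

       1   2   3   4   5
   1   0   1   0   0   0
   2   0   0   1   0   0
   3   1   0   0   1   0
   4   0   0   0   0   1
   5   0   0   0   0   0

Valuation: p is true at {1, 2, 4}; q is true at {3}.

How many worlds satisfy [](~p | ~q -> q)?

1: successors {2}; ~p | ~q -> q there: 2:F. ✗
2: successors {3}; ~p | ~q -> q there: 3:T. ✓
3: successors {1, 4}; ~p | ~q -> q there: 1:F, 4:F. ✗
4: successors {5}; ~p | ~q -> q there: 5:F. ✗
5: no successors, so [](~p | ~q -> q) holds vacuously. ✓
Satisfying worlds: {2, 5}.

2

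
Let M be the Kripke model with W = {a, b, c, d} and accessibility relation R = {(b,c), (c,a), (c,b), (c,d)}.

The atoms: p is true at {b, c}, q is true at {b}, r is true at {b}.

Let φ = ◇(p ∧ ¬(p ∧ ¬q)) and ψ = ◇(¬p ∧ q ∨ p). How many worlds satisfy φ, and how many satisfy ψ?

For ◇(p ∧ ¬(p ∧ ¬q)):
a: no successors, so ◇(p ∧ ¬(p ∧ ¬q)) fails. ✗
b: successors {c}; p ∧ ¬(p ∧ ¬q) there: c:F. ✗
c: successors {a, b, d}; p ∧ ¬(p ∧ ¬q) there: a:F, b:T, d:F. ✓
d: no successors, so ◇(p ∧ ¬(p ∧ ¬q)) fails. ✗
— 1 world.
For ◇(¬p ∧ q ∨ p):
a: no successors, so ◇(¬p ∧ q ∨ p) fails. ✗
b: successors {c}; ¬p ∧ q ∨ p there: c:T. ✓
c: successors {a, b, d}; ¬p ∧ q ∨ p there: a:F, b:T, d:F. ✓
d: no successors, so ◇(¬p ∧ q ∨ p) fails. ✗
— 2 worlds.

1 and 2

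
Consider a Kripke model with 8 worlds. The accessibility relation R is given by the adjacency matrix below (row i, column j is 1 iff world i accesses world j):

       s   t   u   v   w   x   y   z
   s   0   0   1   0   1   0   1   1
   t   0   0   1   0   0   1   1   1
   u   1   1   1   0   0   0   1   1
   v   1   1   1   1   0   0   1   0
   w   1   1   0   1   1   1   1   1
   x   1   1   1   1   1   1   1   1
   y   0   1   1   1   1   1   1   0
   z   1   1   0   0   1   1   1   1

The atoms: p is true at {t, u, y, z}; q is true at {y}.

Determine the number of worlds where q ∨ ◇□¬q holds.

s: q is F, ◇□¬q is F. ✗
t: q is F, ◇□¬q is F. ✗
u: q is F, ◇□¬q is F. ✗
v: q is F, ◇□¬q is F. ✗
w: q is F, ◇□¬q is F. ✗
x: q is F, ◇□¬q is F. ✗
y: q is T, ◇□¬q is F. ✓
z: q is F, ◇□¬q is F. ✗
Satisfying worlds: {y}.

1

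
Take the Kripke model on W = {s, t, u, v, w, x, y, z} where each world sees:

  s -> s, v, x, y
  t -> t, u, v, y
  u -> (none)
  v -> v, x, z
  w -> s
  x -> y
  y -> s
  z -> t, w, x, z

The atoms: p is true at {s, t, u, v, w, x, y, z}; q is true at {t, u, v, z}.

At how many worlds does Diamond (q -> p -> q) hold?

7

s: successors {s, v, x, y}; q -> p -> q there: s:T, v:T, x:T, y:T. ✓
t: successors {t, u, v, y}; q -> p -> q there: t:T, u:T, v:T, y:T. ✓
u: no successors, so Diamond (q -> p -> q) fails. ✗
v: successors {v, x, z}; q -> p -> q there: v:T, x:T, z:T. ✓
w: successors {s}; q -> p -> q there: s:T. ✓
x: successors {y}; q -> p -> q there: y:T. ✓
y: successors {s}; q -> p -> q there: s:T. ✓
z: successors {t, w, x, z}; q -> p -> q there: t:T, w:T, x:T, z:T. ✓
Satisfying worlds: {s, t, v, w, x, y, z}.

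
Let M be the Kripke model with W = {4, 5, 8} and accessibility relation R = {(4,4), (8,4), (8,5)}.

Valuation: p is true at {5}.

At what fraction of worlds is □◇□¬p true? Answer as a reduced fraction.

4: successors {4}; ◇□¬p there: 4:T. ✓
5: no successors, so □◇□¬p holds vacuously. ✓
8: successors {4, 5}; ◇□¬p there: 4:T, 5:F. ✗
That's 2 of 3 worlds, so 2/3.

2/3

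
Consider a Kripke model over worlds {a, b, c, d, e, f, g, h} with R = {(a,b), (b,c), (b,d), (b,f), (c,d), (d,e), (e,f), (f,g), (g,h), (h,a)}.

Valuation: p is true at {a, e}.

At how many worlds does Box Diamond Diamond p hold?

2

a: successors {b}; Diamond Diamond p there: b:T. ✓
b: successors {c, d, f}; Diamond Diamond p there: c:T, d:F, f:F. ✗
c: successors {d}; Diamond Diamond p there: d:F. ✗
d: successors {e}; Diamond Diamond p there: e:F. ✗
e: successors {f}; Diamond Diamond p there: f:F. ✗
f: successors {g}; Diamond Diamond p there: g:T. ✓
g: successors {h}; Diamond Diamond p there: h:F. ✗
h: successors {a}; Diamond Diamond p there: a:F. ✗
Satisfying worlds: {a, f}.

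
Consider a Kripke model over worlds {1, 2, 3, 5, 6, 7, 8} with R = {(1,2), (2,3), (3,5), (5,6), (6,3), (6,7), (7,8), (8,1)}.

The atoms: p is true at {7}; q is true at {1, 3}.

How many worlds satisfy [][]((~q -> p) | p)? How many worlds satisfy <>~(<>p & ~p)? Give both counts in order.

3 and 6

For [][]((~q -> p) | p):
1: successors {2}; []((~q -> p) | p) there: 2:T. ✓
2: successors {3}; []((~q -> p) | p) there: 3:F. ✗
3: successors {5}; []((~q -> p) | p) there: 5:F. ✗
5: successors {6}; []((~q -> p) | p) there: 6:T. ✓
6: successors {3, 7}; []((~q -> p) | p) there: 3:F, 7:F. ✗
7: successors {8}; []((~q -> p) | p) there: 8:T. ✓
8: successors {1}; []((~q -> p) | p) there: 1:F. ✗
— 3 worlds.
For <>~(<>p & ~p):
1: successors {2}; ~(<>p & ~p) there: 2:T. ✓
2: successors {3}; ~(<>p & ~p) there: 3:T. ✓
3: successors {5}; ~(<>p & ~p) there: 5:T. ✓
5: successors {6}; ~(<>p & ~p) there: 6:F. ✗
6: successors {3, 7}; ~(<>p & ~p) there: 3:T, 7:T. ✓
7: successors {8}; ~(<>p & ~p) there: 8:T. ✓
8: successors {1}; ~(<>p & ~p) there: 1:T. ✓
— 6 worlds.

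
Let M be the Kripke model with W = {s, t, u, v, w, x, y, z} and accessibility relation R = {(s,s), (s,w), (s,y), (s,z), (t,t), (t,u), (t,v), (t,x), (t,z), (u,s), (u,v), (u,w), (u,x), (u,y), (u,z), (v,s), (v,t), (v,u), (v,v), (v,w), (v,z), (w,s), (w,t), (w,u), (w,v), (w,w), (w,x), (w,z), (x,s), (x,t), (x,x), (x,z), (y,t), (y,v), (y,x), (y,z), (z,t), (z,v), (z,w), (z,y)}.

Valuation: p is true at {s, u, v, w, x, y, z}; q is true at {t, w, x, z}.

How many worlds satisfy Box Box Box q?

0

s: successors {s, w, y, z}; Box Box q there: s:F, w:F, y:F, z:F. ✗
t: successors {t, u, v, x, z}; Box Box q there: t:F, u:F, v:F, x:F, z:F. ✗
u: successors {s, v, w, x, y, z}; Box Box q there: s:F, v:F, w:F, x:F, y:F, z:F. ✗
v: successors {s, t, u, v, w, z}; Box Box q there: s:F, t:F, u:F, v:F, w:F, z:F. ✗
w: successors {s, t, u, v, w, x, z}; Box Box q there: s:F, t:F, u:F, v:F, w:F, x:F, z:F. ✗
x: successors {s, t, x, z}; Box Box q there: s:F, t:F, x:F, z:F. ✗
y: successors {t, v, x, z}; Box Box q there: t:F, v:F, x:F, z:F. ✗
z: successors {t, v, w, y}; Box Box q there: t:F, v:F, w:F, y:F. ✗
Satisfying worlds: ∅.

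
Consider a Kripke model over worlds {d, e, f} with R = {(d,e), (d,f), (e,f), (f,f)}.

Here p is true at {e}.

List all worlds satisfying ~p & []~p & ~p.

{f}

d: ~p & []~p is F, ~p is T. ✗
e: ~p & []~p is F, ~p is F. ✗
f: ~p & []~p is T, ~p is T. ✓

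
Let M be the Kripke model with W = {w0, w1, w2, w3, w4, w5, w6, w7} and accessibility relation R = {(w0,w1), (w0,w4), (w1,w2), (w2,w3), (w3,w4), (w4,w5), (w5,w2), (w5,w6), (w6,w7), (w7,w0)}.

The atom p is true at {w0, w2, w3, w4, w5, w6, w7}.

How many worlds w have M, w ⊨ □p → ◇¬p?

1

w0: □p is F, ◇¬p is T. ✓
w1: □p is T, ◇¬p is F. ✗
w2: □p is T, ◇¬p is F. ✗
w3: □p is T, ◇¬p is F. ✗
w4: □p is T, ◇¬p is F. ✗
w5: □p is T, ◇¬p is F. ✗
w6: □p is T, ◇¬p is F. ✗
w7: □p is T, ◇¬p is F. ✗
Satisfying worlds: {w0}.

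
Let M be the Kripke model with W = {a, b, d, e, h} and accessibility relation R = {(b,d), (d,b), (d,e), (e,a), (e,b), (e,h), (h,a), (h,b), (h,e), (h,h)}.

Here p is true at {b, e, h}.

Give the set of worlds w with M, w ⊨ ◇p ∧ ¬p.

a: ◇p is F, ¬p is T. ✗
b: ◇p is F, ¬p is F. ✗
d: ◇p is T, ¬p is T. ✓
e: ◇p is T, ¬p is F. ✗
h: ◇p is T, ¬p is F. ✗

{d}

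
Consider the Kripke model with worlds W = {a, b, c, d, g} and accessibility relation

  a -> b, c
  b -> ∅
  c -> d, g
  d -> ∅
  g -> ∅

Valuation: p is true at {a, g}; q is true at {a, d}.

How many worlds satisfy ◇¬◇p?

a: successors {b, c}; ¬◇p there: b:T, c:F. ✓
b: no successors, so ◇¬◇p fails. ✗
c: successors {d, g}; ¬◇p there: d:T, g:T. ✓
d: no successors, so ◇¬◇p fails. ✗
g: no successors, so ◇¬◇p fails. ✗
Satisfying worlds: {a, c}.

2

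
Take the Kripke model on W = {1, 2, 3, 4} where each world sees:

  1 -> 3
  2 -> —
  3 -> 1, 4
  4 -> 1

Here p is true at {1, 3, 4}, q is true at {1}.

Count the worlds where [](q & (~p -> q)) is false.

2

1: successors {3}; q & (~p -> q) there: 3:F. ✗
2: no successors, so [](q & (~p -> q)) holds vacuously. ✓
3: successors {1, 4}; q & (~p -> q) there: 1:T, 4:F. ✗
4: successors {1}; q & (~p -> q) there: 1:T. ✓
Satisfying worlds: {2, 4}.
So [](q & (~p -> q)) fails at the other 2 worlds.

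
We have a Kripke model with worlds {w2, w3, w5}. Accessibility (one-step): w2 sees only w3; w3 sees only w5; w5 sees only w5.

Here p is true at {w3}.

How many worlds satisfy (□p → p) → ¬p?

2

w2: □p → p is F, ¬p is T. ✓
w3: □p → p is T, ¬p is F. ✗
w5: □p → p is T, ¬p is T. ✓
Satisfying worlds: {w2, w5}.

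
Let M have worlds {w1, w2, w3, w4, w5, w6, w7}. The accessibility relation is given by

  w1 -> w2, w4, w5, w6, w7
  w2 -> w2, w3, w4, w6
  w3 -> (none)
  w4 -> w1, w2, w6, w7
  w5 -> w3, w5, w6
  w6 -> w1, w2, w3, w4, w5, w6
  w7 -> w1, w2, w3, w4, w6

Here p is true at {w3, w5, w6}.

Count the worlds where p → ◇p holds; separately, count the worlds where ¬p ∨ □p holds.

For p → ◇p:
w1: p is F, ◇p is T. ✓
w2: p is F, ◇p is T. ✓
w3: p is T, ◇p is F. ✗
w4: p is F, ◇p is T. ✓
w5: p is T, ◇p is T. ✓
w6: p is T, ◇p is T. ✓
w7: p is F, ◇p is T. ✓
— 6 worlds.
For ¬p ∨ □p:
w1: ¬p is T, □p is F. ✓
w2: ¬p is T, □p is F. ✓
w3: ¬p is F, □p is T. ✓
w4: ¬p is T, □p is F. ✓
w5: ¬p is F, □p is T. ✓
w6: ¬p is F, □p is F. ✗
w7: ¬p is T, □p is F. ✓
— 6 worlds.

6 and 6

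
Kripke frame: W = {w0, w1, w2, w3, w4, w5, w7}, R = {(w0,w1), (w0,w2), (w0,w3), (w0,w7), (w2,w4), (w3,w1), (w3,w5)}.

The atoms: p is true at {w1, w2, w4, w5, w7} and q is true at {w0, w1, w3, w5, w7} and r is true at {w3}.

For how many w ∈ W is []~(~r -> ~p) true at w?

6

w0: successors {w1, w2, w3, w7}; ~(~r -> ~p) there: w1:T, w2:T, w3:F, w7:T. ✗
w1: no successors, so []~(~r -> ~p) holds vacuously. ✓
w2: successors {w4}; ~(~r -> ~p) there: w4:T. ✓
w3: successors {w1, w5}; ~(~r -> ~p) there: w1:T, w5:T. ✓
w4: no successors, so []~(~r -> ~p) holds vacuously. ✓
w5: no successors, so []~(~r -> ~p) holds vacuously. ✓
w7: no successors, so []~(~r -> ~p) holds vacuously. ✓
Satisfying worlds: {w1, w2, w3, w4, w5, w7}.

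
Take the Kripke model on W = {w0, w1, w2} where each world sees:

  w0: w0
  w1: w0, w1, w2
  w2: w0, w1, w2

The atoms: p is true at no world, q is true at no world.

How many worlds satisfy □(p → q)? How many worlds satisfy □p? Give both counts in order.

3 and 0

For □(p → q):
w0: successors {w0}; p → q there: w0:T. ✓
w1: successors {w0, w1, w2}; p → q there: w0:T, w1:T, w2:T. ✓
w2: successors {w0, w1, w2}; p → q there: w0:T, w1:T, w2:T. ✓
— 3 worlds.
For □p:
w0: successors {w0}; p there: w0:F. ✗
w1: successors {w0, w1, w2}; p there: w0:F, w1:F, w2:F. ✗
w2: successors {w0, w1, w2}; p there: w0:F, w1:F, w2:F. ✗
— 0 worlds.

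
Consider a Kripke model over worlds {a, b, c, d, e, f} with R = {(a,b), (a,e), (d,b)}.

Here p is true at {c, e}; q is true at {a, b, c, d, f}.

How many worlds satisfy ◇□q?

a: successors {b, e}; □q there: b:T, e:T. ✓
b: no successors, so ◇□q fails. ✗
c: no successors, so ◇□q fails. ✗
d: successors {b}; □q there: b:T. ✓
e: no successors, so ◇□q fails. ✗
f: no successors, so ◇□q fails. ✗
Satisfying worlds: {a, d}.

2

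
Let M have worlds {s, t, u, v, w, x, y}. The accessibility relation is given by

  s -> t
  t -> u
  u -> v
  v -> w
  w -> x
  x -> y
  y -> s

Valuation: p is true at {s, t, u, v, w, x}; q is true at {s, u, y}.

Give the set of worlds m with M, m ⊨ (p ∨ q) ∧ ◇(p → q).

s: p ∨ q is T, ◇(p → q) is F. ✗
t: p ∨ q is T, ◇(p → q) is T. ✓
u: p ∨ q is T, ◇(p → q) is F. ✗
v: p ∨ q is T, ◇(p → q) is F. ✗
w: p ∨ q is T, ◇(p → q) is F. ✗
x: p ∨ q is T, ◇(p → q) is T. ✓
y: p ∨ q is T, ◇(p → q) is T. ✓

{t, x, y}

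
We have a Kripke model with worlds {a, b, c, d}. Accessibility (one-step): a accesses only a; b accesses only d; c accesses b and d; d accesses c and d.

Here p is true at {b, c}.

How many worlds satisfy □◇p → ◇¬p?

a: □◇p is F, ◇¬p is T. ✓
b: □◇p is T, ◇¬p is T. ✓
c: □◇p is F, ◇¬p is T. ✓
d: □◇p is T, ◇¬p is T. ✓
Satisfying worlds: {a, b, c, d}.

4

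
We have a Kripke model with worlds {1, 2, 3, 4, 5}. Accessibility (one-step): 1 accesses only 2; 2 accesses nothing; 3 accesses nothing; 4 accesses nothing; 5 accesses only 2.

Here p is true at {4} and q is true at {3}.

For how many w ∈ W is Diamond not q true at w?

1: successors {2}; not q there: 2:T. ✓
2: no successors, so Diamond not q fails. ✗
3: no successors, so Diamond not q fails. ✗
4: no successors, so Diamond not q fails. ✗
5: successors {2}; not q there: 2:T. ✓
Satisfying worlds: {1, 5}.

2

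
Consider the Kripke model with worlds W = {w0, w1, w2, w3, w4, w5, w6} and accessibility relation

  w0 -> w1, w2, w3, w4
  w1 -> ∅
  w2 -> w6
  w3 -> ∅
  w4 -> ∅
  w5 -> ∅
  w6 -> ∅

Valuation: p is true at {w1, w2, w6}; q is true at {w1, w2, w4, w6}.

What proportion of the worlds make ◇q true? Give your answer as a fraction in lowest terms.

2/7

w0: successors {w1, w2, w3, w4}; q there: w1:T, w2:T, w3:F, w4:T. ✓
w1: no successors, so ◇q fails. ✗
w2: successors {w6}; q there: w6:T. ✓
w3: no successors, so ◇q fails. ✗
w4: no successors, so ◇q fails. ✗
w5: no successors, so ◇q fails. ✗
w6: no successors, so ◇q fails. ✗
That's 2 of 7 worlds, so 2/7.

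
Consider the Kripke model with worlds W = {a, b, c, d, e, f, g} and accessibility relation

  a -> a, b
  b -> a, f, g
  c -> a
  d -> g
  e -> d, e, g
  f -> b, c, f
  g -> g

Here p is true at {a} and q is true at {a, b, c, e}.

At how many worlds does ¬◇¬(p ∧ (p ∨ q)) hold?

1

a: ◇¬(p ∧ (p ∨ q)) is T. ✗
b: ◇¬(p ∧ (p ∨ q)) is T. ✗
c: ◇¬(p ∧ (p ∨ q)) is F. ✓
d: ◇¬(p ∧ (p ∨ q)) is T. ✗
e: ◇¬(p ∧ (p ∨ q)) is T. ✗
f: ◇¬(p ∧ (p ∨ q)) is T. ✗
g: ◇¬(p ∧ (p ∨ q)) is T. ✗
Satisfying worlds: {c}.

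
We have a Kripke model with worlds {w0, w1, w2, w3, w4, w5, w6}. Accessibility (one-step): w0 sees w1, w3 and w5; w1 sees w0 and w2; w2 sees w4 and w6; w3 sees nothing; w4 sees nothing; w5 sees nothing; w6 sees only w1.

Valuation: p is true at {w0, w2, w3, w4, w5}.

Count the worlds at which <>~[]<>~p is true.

w0: successors {w1, w3, w5}; ~[]<>~p there: w1:F, w3:F, w5:F. ✗
w1: successors {w0, w2}; ~[]<>~p there: w0:T, w2:T. ✓
w2: successors {w4, w6}; ~[]<>~p there: w4:F, w6:T. ✓
w3: no successors, so <>~[]<>~p fails. ✗
w4: no successors, so <>~[]<>~p fails. ✗
w5: no successors, so <>~[]<>~p fails. ✗
w6: successors {w1}; ~[]<>~p there: w1:F. ✗
Satisfying worlds: {w1, w2}.

2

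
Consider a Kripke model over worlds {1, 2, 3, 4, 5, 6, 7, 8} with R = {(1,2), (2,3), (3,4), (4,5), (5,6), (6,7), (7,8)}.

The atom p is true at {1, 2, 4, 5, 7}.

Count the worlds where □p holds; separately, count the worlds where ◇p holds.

For □p:
1: successors {2}; p there: 2:T. ✓
2: successors {3}; p there: 3:F. ✗
3: successors {4}; p there: 4:T. ✓
4: successors {5}; p there: 5:T. ✓
5: successors {6}; p there: 6:F. ✗
6: successors {7}; p there: 7:T. ✓
7: successors {8}; p there: 8:F. ✗
8: no successors, so □p holds vacuously. ✓
— 5 worlds.
For ◇p:
1: successors {2}; p there: 2:T. ✓
2: successors {3}; p there: 3:F. ✗
3: successors {4}; p there: 4:T. ✓
4: successors {5}; p there: 5:T. ✓
5: successors {6}; p there: 6:F. ✗
6: successors {7}; p there: 7:T. ✓
7: successors {8}; p there: 8:F. ✗
8: no successors, so ◇p fails. ✗
— 4 worlds.

5 and 4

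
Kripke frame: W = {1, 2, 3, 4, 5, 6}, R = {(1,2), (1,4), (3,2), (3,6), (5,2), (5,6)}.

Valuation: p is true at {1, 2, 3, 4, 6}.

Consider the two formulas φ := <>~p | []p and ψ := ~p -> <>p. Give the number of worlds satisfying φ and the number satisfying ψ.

6 and 6

For <>~p | []p:
1: <>~p is F, []p is T. ✓
2: <>~p is F, []p is T. ✓
3: <>~p is F, []p is T. ✓
4: <>~p is F, []p is T. ✓
5: <>~p is F, []p is T. ✓
6: <>~p is F, []p is T. ✓
— 6 worlds.
For ~p -> <>p:
1: ~p is F, <>p is T. ✓
2: ~p is F, <>p is F. ✓
3: ~p is F, <>p is T. ✓
4: ~p is F, <>p is F. ✓
5: ~p is T, <>p is T. ✓
6: ~p is F, <>p is F. ✓
— 6 worlds.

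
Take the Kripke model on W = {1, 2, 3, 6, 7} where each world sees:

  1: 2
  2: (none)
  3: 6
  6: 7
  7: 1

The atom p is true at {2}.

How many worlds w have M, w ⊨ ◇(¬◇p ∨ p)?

3

1: successors {2}; ¬◇p ∨ p there: 2:T. ✓
2: no successors, so ◇(¬◇p ∨ p) fails. ✗
3: successors {6}; ¬◇p ∨ p there: 6:T. ✓
6: successors {7}; ¬◇p ∨ p there: 7:T. ✓
7: successors {1}; ¬◇p ∨ p there: 1:F. ✗
Satisfying worlds: {1, 3, 6}.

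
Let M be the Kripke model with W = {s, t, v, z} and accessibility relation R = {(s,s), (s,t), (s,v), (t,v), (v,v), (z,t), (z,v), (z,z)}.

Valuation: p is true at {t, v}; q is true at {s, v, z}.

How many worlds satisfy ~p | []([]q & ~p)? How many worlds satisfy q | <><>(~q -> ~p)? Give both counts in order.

For ~p | []([]q & ~p):
s: ~p is T, []([]q & ~p) is F. ✓
t: ~p is F, []([]q & ~p) is F. ✗
v: ~p is F, []([]q & ~p) is F. ✗
z: ~p is T, []([]q & ~p) is F. ✓
— 2 worlds.
For q | <><>(~q -> ~p):
s: q is T, <><>(~q -> ~p) is T. ✓
t: q is F, <><>(~q -> ~p) is T. ✓
v: q is T, <><>(~q -> ~p) is T. ✓
z: q is T, <><>(~q -> ~p) is T. ✓
— 4 worlds.

2 and 4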